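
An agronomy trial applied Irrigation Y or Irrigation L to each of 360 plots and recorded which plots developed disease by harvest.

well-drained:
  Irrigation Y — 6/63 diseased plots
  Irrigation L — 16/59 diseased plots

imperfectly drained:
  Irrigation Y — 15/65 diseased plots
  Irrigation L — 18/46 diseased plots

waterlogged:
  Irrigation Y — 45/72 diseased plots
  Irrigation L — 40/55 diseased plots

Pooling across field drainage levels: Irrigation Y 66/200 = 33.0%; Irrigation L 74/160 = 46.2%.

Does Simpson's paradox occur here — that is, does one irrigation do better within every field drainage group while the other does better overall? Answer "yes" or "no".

Within each field drainage level (well-drained 9.5% vs 27.1%; imperfectly drained 23.1% vs 39.1%; waterlogged 62.5% vs 72.7%), Irrigation Y has the lower rate every time. Pooled: 33.0% vs 46.2% — Irrigation Y has the lower rate overall. They agree.

no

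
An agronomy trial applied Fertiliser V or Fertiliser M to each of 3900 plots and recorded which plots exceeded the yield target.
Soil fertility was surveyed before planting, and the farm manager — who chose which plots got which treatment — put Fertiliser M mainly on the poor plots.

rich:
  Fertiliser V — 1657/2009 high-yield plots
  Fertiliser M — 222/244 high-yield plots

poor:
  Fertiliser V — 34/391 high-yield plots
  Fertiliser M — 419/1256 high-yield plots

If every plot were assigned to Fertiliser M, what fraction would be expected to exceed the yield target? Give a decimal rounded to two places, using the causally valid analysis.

Soil fertility is set before the fertiliser has any effect — it is not caused by the fertiliser — and it independently drives the outcome. That makes it a confounder, so the causal comparison is within soil fertility levels.
Standardising Fertiliser M to the population soil fertility mix: 0.578·222/244 + 0.422·419/1256 = 0.666.

0.67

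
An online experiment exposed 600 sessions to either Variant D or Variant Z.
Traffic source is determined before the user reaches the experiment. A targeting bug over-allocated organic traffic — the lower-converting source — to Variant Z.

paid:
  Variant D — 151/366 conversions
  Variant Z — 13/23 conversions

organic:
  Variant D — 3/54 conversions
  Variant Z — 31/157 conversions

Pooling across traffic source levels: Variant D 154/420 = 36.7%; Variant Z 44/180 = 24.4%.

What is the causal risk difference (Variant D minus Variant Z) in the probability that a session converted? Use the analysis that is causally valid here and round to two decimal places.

The stratified and pooled comparisons disagree (Variant Z wins within each traffic source; Variant D wins overall), so the answer turns on the causal role of traffic source.
Here traffic source is a common cause — it drives both which variant a case falls under and the outcome. The crude comparison mixes populations; the stratum-specific rates are the causally relevant ones.
Adjusting over the population distribution of traffic source: 0.648·(0.413−0.565) + 0.352·(0.056−0.197) = -0.149.

-0.15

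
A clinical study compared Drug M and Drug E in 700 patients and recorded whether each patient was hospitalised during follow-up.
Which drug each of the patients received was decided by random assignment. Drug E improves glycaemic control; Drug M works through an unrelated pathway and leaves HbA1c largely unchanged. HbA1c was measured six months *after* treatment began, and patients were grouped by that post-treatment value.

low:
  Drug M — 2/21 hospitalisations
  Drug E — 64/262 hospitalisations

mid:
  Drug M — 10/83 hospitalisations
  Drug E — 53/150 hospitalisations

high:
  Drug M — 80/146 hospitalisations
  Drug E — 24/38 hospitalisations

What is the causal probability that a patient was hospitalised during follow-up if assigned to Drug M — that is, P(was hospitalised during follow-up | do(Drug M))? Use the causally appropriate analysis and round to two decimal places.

0.37

Stratifying would compare drugs among patients the drugs themselves sorted into HbA1c groups — a form of selection on an intermediate. The unconditioned pooled rates give the total causal effect.
So P(outcome | do(Drug M)) is just the pooled rate for Drug M: 92/250 = 0.368.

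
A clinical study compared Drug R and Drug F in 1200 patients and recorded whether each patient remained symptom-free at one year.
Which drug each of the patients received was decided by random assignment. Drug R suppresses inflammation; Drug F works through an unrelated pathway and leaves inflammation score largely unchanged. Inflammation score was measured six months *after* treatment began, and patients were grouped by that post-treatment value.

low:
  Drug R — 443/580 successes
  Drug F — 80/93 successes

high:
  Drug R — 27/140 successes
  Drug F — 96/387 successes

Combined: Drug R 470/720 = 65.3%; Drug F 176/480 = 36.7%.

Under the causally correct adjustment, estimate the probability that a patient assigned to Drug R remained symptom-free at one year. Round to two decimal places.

The inflammation score-specific comparison favours Drug F throughout, but the pooled figures favour Drug R. The question is whether to condition on inflammation score.
Inflammation score is recorded after the drug and is itself shifted by it — it sits on the causal path from drug to outcome. Conditioning on a mediator would strip out part of the effect we want; the pooled comparison gives the total causal effect.
So P(outcome | do(Drug R)) is just the pooled rate for Drug R: 470/720 = 0.653.

0.65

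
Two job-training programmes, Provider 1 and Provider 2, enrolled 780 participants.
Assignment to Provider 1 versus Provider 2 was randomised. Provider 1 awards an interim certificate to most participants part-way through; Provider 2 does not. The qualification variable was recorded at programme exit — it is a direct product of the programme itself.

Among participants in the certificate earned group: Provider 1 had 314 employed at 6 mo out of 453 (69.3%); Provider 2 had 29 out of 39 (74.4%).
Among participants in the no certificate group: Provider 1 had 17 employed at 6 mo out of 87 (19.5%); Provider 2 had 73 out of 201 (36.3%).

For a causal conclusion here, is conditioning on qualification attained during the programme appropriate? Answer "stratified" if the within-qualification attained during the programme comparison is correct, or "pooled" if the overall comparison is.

pooled

Qualification attained during the programme is downstream of the programme. One should not condition on a consequence of treatment, so the overall rates are the right comparison.
Pooled: Provider 1 61.3% vs Provider 2 42.5%; Provider 1 is higher overall.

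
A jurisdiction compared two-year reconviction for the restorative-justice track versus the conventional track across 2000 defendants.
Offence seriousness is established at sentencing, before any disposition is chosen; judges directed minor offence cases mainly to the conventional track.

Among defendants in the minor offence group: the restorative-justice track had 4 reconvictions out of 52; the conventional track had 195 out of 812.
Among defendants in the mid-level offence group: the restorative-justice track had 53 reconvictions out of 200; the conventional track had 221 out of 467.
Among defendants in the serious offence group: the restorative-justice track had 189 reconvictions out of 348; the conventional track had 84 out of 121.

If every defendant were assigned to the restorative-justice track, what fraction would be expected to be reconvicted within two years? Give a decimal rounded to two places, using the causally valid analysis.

Here offence seriousness is a common cause — it drives both which disposition a case falls under and the outcome. The crude comparison mixes populations; the stratum-specific rates are the causally relevant ones.
Standardising the restorative-justice track to the population offence seriousness mix: 0.432·4/52 + 0.334·53/200 + 0.234·189/348 = 0.249.

0.25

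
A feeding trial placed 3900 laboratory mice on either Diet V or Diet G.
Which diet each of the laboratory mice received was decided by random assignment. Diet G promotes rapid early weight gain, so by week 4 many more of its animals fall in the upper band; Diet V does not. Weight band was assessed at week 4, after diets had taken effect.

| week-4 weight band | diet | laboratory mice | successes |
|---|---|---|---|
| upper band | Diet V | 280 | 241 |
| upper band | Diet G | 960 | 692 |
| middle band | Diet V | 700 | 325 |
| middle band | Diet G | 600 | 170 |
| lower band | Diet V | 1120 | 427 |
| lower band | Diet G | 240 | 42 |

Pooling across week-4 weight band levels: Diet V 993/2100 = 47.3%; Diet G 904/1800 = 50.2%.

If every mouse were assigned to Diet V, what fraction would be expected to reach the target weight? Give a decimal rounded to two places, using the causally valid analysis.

Because the diet influences week-4 weight band, week-4 weight band is a post-treatment mediator, not a confounder. Stratifying on it would bias the estimate; the causal effect is the crude pooled difference.
So P(outcome | do(Diet V)) is just the pooled rate for Diet V: 993/2100 = 0.473.

0.47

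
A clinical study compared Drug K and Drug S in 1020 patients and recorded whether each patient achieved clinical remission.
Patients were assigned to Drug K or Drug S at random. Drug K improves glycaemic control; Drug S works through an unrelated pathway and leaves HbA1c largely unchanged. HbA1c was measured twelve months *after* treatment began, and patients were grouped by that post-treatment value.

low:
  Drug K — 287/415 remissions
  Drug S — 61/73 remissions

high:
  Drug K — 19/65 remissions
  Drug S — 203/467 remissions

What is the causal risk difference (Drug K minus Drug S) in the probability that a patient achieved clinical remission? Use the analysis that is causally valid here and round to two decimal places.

+0.15

HbA1c is recorded after the drug and is itself shifted by it — it sits on the causal path from drug to outcome. Conditioning on a mediator would strip out part of the effect we want; the pooled comparison gives the total causal effect.
The causal difference is the pooled difference: 0.637 − 0.489 = +0.149.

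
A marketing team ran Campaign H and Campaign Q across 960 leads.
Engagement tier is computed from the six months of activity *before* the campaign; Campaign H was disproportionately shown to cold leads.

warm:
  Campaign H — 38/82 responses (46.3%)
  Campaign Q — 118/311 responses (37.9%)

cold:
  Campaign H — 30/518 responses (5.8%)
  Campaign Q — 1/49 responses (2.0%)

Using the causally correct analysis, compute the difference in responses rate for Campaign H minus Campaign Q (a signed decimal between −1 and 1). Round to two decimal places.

+0.06

Engagement tier satisfies the back-door criterion: it is not a descendant of the campaign, and it blocks the spurious path from campaign to outcome. Adjusting for it (i.e., using the within-engagement tier rates) gives the causal effect.
Adjusting over the population distribution of engagement tier: 0.409·(0.463−0.379) + 0.591·(0.058−0.020) = +0.057.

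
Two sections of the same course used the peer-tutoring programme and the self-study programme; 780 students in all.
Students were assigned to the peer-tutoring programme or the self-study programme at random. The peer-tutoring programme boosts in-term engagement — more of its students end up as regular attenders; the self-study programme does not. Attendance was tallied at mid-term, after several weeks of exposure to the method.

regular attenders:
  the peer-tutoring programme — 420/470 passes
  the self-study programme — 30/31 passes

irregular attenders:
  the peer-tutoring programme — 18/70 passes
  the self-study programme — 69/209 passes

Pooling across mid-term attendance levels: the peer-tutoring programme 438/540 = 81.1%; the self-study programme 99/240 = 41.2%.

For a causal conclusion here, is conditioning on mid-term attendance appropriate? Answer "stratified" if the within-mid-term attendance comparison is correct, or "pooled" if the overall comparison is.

pooled

Mid-term attendance here is a post-treatment variable shaped by the teaching method; conditioning on it would introduce bias rather than remove it. The overall comparison is the causal one.
Pooled: the peer-tutoring programme 81.1% vs the self-study programme 41.2%; the peer-tutoring programme is higher overall.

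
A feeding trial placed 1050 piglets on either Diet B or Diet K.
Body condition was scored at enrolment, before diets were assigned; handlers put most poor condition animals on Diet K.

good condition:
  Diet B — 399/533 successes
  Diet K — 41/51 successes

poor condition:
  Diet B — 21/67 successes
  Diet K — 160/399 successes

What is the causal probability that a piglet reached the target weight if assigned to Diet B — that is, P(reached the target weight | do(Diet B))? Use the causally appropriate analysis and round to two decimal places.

Diet K is higher inside every starting body condition stratum but Diet B is higher in aggregate. Whether to stratify depends on how starting body condition relates to the diet.
The imbalance in starting body condition arose from how piglets were allocated, not from anything the diet did; and starting body condition independently affects the outcome. The pooled gap is confounded — condition on starting body condition.
Standardising Diet B to the population starting body condition mix: 0.556·399/533 + 0.444·21/67 = 0.555.

0.56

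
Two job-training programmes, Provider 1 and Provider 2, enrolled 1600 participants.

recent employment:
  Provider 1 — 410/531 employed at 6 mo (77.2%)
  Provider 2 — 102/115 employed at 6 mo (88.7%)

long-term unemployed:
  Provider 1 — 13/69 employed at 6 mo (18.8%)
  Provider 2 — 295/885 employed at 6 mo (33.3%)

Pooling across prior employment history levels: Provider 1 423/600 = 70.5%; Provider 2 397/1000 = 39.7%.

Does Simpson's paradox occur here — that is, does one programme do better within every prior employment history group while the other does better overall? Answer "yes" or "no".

Within each prior employment history level (recent employment 77.2% vs 88.7%; long-term unemployed 18.8% vs 33.3%), Provider 2 has the higher rate every time. Pooled: 70.5% vs 39.7% — Provider 1 has the higher rate overall. The two comparisons disagree.

yes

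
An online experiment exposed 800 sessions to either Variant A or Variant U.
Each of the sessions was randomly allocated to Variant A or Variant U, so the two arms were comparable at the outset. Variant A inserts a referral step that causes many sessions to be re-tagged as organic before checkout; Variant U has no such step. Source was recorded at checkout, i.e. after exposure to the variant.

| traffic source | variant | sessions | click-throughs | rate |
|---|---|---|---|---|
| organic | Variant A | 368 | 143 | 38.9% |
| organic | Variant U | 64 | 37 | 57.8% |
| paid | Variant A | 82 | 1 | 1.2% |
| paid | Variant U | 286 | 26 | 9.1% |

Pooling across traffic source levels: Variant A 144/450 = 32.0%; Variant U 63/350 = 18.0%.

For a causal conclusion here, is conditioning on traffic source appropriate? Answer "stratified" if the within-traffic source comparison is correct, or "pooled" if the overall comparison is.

The stratified and pooled comparisons disagree (Variant U wins within each traffic source; Variant A wins overall), so the answer turns on the causal role of traffic source.
Stratifying would compare variants among sessions the variants themselves sorted into traffic source groups — a form of selection on an intermediate. The unconditioned pooled rates give the total causal effect.
Pooled: Variant A 32.0% vs Variant U 18.0%; Variant A is higher overall.

pooled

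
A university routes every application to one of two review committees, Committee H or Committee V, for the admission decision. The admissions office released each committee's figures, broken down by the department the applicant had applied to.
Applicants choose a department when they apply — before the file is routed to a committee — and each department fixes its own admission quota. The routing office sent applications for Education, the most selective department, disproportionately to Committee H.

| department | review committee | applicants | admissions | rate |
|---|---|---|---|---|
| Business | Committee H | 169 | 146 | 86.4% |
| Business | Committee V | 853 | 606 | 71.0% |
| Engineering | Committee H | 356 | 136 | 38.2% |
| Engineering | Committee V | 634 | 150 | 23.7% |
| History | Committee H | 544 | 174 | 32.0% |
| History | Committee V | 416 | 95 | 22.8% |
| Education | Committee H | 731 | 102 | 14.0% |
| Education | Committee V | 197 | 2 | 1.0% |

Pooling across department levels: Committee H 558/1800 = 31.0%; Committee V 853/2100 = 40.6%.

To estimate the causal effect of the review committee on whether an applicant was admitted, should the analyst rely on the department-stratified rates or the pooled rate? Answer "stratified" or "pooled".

The department-specific comparison favours Committee H throughout, but the pooled figures favour Committee V. The question is whether to condition on department.
Department satisfies the back-door criterion: it is not a descendant of the review committee, and it blocks the spurious path from review committee to outcome. Adjusting for it (i.e., using the within-department rates) gives the causal effect.
Within each level — Business: 86.4% vs 71.0%; Engineering: 38.2% vs 23.7%; History: 32.0% vs 22.8%; Education: 14.0% vs 1.0% — Committee H is higher every time.

stratified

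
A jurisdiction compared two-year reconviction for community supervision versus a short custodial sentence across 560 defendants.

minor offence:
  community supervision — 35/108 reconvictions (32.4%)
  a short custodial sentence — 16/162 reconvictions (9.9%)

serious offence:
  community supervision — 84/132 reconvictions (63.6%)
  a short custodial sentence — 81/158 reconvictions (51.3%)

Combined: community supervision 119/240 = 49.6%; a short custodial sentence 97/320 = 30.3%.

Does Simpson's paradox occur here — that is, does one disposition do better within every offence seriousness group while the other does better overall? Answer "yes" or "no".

no

Within each offence seriousness level (minor offence 32.4% vs 9.9%; serious offence 63.6% vs 51.3%), a short custodial sentence has the lower rate every time. Pooled: 49.6% vs 30.3% — a short custodial sentence has the lower rate overall. They agree.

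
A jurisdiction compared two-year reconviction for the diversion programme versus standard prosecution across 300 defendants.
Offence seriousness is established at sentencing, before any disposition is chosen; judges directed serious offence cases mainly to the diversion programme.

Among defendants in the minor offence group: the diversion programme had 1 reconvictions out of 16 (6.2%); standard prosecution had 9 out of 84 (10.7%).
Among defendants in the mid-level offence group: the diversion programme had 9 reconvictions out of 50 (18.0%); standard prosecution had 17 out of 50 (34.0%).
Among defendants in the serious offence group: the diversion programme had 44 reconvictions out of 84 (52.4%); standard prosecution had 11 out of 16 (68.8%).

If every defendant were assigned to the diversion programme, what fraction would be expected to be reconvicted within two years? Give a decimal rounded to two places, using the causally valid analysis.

0.26

Offence seriousness satisfies the back-door criterion: it is not a descendant of the disposition, and it blocks the spurious path from disposition to outcome. Adjusting for it (i.e., using the within-offence seriousness rates) gives the causal effect.
Standardising the diversion programme to the population offence seriousness mix: 0.333·1/16 + 0.333·9/50 + 0.333·44/84 = 0.255.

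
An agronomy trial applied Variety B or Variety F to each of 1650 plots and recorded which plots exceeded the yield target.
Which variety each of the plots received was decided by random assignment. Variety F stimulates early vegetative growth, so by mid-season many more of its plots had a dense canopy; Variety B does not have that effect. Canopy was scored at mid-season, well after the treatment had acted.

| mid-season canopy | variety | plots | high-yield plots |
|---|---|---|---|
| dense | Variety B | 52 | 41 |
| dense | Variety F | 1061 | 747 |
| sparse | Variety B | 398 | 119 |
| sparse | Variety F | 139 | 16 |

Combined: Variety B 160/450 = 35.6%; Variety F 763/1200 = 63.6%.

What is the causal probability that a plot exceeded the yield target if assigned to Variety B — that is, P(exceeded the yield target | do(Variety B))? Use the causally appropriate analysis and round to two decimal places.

0.36

Within every mid-season canopy level Variety B has the higher rate, yet pooled Variety F does — Simpson's reversal.
Mid-season canopy here is a post-treatment variable shaped by the variety; conditioning on it would introduce bias rather than remove it. The overall comparison is the causal one.
So P(outcome | do(Variety B)) is just the pooled rate for Variety B: 160/450 = 0.356.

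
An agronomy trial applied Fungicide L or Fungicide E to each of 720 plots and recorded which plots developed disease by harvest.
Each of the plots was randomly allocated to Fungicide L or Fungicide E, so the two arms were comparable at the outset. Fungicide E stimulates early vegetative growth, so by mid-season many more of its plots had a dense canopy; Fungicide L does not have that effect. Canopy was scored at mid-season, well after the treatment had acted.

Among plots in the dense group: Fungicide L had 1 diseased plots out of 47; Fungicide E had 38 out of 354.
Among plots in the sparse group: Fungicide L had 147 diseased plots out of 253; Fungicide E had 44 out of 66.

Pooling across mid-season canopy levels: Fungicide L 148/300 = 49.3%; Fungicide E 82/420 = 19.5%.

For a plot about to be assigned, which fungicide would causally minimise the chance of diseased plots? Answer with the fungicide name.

Fungicide E

Within every mid-season canopy level Fungicide L has the lower rate, yet pooled Fungicide E does — Simpson's reversal.
The distribution of mid-season canopy is itself part of what the fungicide does — it is an intermediate outcome. Holding it fixed would remove that part of the effect; the total effect is the pooled difference.
Pooled: Fungicide L 49.3% vs Fungicide E 19.5%; Fungicide E is lower overall.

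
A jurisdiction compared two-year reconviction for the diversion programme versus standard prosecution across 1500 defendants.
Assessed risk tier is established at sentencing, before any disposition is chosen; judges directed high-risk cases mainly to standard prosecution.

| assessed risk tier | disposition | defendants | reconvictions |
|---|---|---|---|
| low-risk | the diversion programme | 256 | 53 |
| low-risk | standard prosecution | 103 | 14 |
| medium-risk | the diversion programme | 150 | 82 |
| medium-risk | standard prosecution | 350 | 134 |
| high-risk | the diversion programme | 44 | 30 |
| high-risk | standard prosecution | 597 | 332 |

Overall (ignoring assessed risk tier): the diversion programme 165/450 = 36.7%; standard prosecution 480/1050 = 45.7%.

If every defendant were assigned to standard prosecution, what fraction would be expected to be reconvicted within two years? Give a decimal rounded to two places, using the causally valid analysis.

0.40

The imbalance in assessed risk tier arose from how defendants were allocated, not from anything the disposition did; and assessed risk tier independently affects the outcome. The pooled gap is confounded — condition on assessed risk tier.
Standardising standard prosecution to the population assessed risk tier mix: 0.239·14/103 + 0.333·134/350 + 0.427·332/597 = 0.398.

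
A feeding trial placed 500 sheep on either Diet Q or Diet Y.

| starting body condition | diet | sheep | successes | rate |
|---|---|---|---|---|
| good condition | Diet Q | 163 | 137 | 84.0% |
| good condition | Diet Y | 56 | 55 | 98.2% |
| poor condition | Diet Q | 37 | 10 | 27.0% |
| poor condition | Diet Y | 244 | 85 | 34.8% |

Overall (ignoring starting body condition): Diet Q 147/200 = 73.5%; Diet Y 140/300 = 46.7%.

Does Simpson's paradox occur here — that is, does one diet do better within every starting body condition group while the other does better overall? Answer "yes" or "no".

Within each starting body condition level (good condition 84.0% vs 98.2%; poor condition 27.0% vs 34.8%), Diet Y has the higher rate every time. Pooled: 73.5% vs 46.7% — Diet Q has the higher rate overall. The two comparisons disagree.

yes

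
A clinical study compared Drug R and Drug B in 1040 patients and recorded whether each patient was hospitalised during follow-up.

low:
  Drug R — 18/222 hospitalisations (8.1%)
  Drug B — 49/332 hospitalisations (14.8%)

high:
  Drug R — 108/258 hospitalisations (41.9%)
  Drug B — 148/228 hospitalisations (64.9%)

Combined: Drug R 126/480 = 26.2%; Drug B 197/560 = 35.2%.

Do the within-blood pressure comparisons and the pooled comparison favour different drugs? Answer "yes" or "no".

Within each blood pressure level (low 8.1% vs 14.8%; high 41.9% vs 64.9%), Drug R has the lower rate every time. Pooled: 26.2% vs 35.2% — Drug R has the lower rate overall. They agree.

no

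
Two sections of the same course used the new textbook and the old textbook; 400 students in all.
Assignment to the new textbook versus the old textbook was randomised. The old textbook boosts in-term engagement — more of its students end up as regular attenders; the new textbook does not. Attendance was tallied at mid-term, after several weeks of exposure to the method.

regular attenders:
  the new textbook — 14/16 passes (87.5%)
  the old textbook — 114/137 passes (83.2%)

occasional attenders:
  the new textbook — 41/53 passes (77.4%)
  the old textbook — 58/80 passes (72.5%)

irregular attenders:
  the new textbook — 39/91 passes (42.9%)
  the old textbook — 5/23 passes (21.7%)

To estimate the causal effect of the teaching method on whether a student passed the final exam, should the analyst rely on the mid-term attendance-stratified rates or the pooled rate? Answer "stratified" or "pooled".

The mid-term attendance-specific comparison favours the new textbook throughout, but the pooled figures favour the old textbook. The question is whether to condition on mid-term attendance.
Because the teaching method influences mid-term attendance, mid-term attendance is a post-treatment mediator, not a confounder. Stratifying on it would bias the estimate; the causal effect is the crude pooled difference.
Pooled: the new textbook 58.8% vs the old textbook 73.8%; the old textbook is higher overall.

pooled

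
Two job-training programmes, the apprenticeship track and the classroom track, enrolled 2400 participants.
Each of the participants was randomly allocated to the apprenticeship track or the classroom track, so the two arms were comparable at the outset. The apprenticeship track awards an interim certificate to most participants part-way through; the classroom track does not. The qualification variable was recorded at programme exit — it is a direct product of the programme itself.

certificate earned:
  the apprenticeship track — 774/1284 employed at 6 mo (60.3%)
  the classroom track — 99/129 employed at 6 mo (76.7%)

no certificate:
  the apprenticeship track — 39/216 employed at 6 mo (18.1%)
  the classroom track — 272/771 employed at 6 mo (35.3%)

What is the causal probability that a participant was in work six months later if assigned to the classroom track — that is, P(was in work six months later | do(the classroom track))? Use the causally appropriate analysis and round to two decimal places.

0.41

Within every qualification attained during the programme level the classroom track has the higher rate, yet pooled the apprenticeship track does — Simpson's reversal.
Qualification attained during the programme is downstream of the programme. One should not condition on a consequence of treatment, so the overall rates are the right comparison.
So P(outcome | do(the classroom track)) is just the pooled rate for the classroom track: 371/900 = 0.412.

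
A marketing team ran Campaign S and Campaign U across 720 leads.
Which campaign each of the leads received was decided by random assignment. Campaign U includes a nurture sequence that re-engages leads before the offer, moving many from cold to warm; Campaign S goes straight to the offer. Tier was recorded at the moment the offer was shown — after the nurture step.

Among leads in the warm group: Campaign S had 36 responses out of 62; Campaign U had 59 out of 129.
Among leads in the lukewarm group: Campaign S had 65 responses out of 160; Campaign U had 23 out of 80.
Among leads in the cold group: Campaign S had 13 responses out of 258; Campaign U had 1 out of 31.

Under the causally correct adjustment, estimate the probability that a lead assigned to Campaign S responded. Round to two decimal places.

Engagement tier here is a post-treatment variable shaped by the campaign; conditioning on it would introduce bias rather than remove it. The overall comparison is the causal one.
So P(outcome | do(Campaign S)) is just the pooled rate for Campaign S: 114/480 = 0.237.

0.24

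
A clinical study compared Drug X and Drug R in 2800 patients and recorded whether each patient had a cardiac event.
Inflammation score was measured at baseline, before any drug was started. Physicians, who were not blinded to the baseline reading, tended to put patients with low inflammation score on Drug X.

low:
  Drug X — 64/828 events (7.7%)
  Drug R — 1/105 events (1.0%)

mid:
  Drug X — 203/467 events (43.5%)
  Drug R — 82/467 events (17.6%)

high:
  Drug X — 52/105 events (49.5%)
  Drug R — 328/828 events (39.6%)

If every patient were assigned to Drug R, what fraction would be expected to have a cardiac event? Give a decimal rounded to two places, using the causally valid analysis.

Here inflammation score is a common cause — it drives both which drug a case falls under and the outcome. The crude comparison mixes populations; the stratum-specific rates are the causally relevant ones.
Standardising Drug R to the population inflammation score mix: 0.333·1/105 + 0.334·82/467 + 0.333·328/828 = 0.194.

0.19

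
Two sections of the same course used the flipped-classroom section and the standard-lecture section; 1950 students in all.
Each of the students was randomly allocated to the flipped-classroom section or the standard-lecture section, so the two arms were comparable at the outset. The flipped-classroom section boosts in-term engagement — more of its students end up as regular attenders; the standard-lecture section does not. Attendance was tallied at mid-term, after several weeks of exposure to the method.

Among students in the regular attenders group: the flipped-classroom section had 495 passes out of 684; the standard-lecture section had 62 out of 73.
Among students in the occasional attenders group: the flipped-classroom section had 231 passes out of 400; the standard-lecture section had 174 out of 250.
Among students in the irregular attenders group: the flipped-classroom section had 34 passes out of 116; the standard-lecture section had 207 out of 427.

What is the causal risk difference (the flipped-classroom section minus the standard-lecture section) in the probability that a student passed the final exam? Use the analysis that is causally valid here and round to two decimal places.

+0.04

Because the teaching method influences mid-term attendance, mid-term attendance is a post-treatment mediator, not a confounder. Stratifying on it would bias the estimate; the causal effect is the crude pooled difference.
The causal difference is the pooled difference: 0.633 − 0.591 = +0.043.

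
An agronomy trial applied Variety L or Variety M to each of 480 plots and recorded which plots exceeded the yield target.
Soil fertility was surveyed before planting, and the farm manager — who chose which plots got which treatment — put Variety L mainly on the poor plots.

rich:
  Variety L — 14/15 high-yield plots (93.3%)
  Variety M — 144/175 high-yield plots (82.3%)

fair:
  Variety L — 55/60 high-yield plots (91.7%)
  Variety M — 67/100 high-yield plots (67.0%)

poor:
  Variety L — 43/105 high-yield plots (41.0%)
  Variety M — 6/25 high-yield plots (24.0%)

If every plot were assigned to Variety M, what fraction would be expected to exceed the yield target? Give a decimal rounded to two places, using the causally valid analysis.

0.61

The stratified and pooled comparisons disagree (Variety L wins within each soil fertility; Variety M wins overall), so the answer turns on the causal role of soil fertility.
Soil fertility is set before the variety has any effect — it is not caused by the variety — and it independently drives the outcome. That makes it a confounder, so the causal comparison is within soil fertility levels.
Standardising Variety M to the population soil fertility mix: 0.396·144/175 + 0.333·67/100 + 0.271·6/25 = 0.614.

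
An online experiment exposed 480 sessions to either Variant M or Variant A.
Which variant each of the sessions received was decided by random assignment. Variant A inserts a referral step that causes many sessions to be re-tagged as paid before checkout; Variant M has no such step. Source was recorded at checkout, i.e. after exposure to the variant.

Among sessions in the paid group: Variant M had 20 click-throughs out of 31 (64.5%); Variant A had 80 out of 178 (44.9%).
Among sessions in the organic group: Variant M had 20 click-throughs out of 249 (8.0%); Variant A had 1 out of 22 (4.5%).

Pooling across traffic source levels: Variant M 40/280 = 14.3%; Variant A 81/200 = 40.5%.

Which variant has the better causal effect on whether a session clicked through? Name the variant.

Variant A

Because the variant influences traffic source, traffic source is a post-treatment mediator, not a confounder. Stratifying on it would bias the estimate; the causal effect is the crude pooled difference.
Pooled: Variant M 14.3% vs Variant A 40.5%; Variant A is higher overall.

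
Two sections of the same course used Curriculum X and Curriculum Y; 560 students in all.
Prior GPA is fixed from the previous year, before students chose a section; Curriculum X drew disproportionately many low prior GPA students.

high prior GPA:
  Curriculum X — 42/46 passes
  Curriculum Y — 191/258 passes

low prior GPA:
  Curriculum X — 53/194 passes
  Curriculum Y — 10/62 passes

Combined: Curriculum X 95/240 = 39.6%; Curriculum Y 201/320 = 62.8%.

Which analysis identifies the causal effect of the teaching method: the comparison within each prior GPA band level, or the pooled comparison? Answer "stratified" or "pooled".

stratified

Within every prior GPA band level Curriculum X has the higher rate, yet pooled Curriculum Y does — Simpson's reversal.
Here prior GPA band is a common cause — it drives both which teaching method a case falls under and the outcome. The crude comparison mixes populations; the stratum-specific rates are the causally relevant ones.
Within each level — high prior GPA: 91.3% vs 74.0%; low prior GPA: 27.3% vs 16.1% — Curriculum X is higher every time.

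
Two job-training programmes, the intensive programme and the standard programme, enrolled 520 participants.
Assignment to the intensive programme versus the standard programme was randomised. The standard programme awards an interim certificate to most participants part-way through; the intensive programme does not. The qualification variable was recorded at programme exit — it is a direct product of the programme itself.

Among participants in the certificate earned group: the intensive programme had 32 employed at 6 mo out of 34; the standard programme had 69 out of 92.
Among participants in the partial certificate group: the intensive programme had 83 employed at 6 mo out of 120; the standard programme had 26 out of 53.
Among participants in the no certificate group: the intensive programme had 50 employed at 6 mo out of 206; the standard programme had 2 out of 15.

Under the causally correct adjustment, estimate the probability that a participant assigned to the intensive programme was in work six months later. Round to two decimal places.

The stratified and pooled comparisons disagree (the intensive programme wins within each qualification attained during the programme; the standard programme wins overall), so the answer turns on the causal role of qualification attained during the programme.
The distribution of qualification attained during the programme is itself part of what the programme does — it is an intermediate outcome. Holding it fixed would remove that part of the effect; the total effect is the pooled difference.
So P(outcome | do(the intensive programme)) is just the pooled rate for the intensive programme: 165/360 = 0.458.

0.46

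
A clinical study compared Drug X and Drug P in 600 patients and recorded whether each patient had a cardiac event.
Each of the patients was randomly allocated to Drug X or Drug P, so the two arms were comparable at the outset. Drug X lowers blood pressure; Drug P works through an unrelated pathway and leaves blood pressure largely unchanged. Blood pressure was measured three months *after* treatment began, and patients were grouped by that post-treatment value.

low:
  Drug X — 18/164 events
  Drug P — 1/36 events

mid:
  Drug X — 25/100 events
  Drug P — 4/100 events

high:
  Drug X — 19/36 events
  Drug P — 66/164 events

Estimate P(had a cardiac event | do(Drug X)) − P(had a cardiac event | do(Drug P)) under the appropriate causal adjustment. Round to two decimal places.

The stratified and pooled comparisons disagree (Drug P wins within each blood pressure; Drug X wins overall), so the answer turns on the causal role of blood pressure.
Blood pressure is downstream of the drug. One should not condition on a consequence of treatment, so the overall rates are the right comparison.
The causal difference is the pooled difference: 0.207 − 0.237 = -0.030.

-0.03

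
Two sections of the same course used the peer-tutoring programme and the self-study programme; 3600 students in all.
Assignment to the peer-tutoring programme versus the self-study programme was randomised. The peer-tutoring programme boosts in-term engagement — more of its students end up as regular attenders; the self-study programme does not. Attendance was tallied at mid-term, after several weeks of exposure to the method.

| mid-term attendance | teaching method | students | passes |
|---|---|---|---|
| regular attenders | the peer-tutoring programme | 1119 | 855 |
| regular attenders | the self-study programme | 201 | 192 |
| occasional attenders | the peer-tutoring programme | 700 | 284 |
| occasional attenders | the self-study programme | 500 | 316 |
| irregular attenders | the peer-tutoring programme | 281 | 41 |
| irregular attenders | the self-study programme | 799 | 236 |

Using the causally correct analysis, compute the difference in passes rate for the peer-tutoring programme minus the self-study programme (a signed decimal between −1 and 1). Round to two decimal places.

+0.07

Mid-term attendance is downstream of the teaching method. One should not condition on a consequence of treatment, so the overall rates are the right comparison.
The causal difference is the pooled difference: 0.562 − 0.496 = +0.066.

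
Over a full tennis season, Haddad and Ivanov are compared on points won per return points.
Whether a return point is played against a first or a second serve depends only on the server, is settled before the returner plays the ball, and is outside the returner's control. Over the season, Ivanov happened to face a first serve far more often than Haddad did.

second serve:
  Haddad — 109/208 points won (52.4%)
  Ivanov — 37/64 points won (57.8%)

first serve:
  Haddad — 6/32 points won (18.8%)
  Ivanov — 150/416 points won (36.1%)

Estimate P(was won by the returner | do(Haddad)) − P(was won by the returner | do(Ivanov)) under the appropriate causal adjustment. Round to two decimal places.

-0.13

The stratified and pooled comparisons disagree (Ivanov wins within each serve type; Haddad wins overall), so the answer turns on the causal role of serve type.
The imbalance in serve type arose from how return points were allocated, not from anything the player did; and serve type independently affects the outcome. The pooled gap is confounded — condition on serve type.
Adjusting over the population distribution of serve type: 0.378·(0.524−0.578) + 0.622·(0.188−0.361) = -0.128.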